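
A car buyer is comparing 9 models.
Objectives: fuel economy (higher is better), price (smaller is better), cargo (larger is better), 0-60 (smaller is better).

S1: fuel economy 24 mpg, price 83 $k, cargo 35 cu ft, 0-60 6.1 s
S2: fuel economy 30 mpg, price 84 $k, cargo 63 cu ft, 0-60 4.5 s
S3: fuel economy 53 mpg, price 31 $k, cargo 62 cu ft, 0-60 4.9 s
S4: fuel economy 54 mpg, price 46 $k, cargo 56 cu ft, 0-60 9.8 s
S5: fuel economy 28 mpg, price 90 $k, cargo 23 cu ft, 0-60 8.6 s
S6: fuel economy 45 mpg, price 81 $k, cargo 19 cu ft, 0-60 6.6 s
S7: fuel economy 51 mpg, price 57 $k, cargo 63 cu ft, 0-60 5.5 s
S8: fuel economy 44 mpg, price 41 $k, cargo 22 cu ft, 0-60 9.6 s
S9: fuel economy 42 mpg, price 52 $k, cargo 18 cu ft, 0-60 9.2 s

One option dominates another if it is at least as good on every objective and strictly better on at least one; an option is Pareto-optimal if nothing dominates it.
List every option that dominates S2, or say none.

S1: worse on fuel economy (24 vs 30).
S3: worse on cargo (62 vs 63).
S4: worse on cargo (56 vs 63).
S5: worse on fuel economy (28 vs 30).
S6: worse on cargo (19 vs 63).
S7: worse on 0-60 (5.5 vs 4.5).
S8: worse on cargo (22 vs 63).
S9: worse on cargo (18 vs 63).
No option dominates S2.

none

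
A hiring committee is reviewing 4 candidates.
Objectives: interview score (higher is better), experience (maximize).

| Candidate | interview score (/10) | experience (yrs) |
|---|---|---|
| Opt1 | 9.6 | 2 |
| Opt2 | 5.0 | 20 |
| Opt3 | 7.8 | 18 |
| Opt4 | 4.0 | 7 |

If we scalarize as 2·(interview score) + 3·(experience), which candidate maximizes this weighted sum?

Opt2

Opt1: 2·9.6 + 3·2 = 25.2
Opt2: 2·5.0 + 3·20 = 70.0
Opt3: 2·7.8 + 3·18 = 69.6
Opt4: 2·4.0 + 3·7 = 29.0
Highest: Opt2 at 70.0.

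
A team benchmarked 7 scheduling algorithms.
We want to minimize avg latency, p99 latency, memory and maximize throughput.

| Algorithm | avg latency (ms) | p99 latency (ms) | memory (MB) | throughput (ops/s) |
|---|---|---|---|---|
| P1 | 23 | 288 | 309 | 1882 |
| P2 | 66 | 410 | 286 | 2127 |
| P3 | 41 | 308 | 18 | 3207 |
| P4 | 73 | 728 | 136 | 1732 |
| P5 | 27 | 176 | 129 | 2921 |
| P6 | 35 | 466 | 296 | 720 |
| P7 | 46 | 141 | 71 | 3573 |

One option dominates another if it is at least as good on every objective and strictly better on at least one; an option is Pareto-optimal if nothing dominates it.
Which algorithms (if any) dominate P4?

P3, P5, P7

P3: avg latency 41≤73, p99 latency 308≤728, memory 18≤136, throughput 3207≥1732 — dominates P4.
P5: avg latency 27≤73, p99 latency 176≤728, memory 129≤136, throughput 2921≥1732 — dominates P4.
P7: avg latency 46≤73, p99 latency 141≤728, memory 71≤136, throughput 3573≥1732 — dominates P4.
Others (P1, P2, P6) are each worse than P4 on at least one objective.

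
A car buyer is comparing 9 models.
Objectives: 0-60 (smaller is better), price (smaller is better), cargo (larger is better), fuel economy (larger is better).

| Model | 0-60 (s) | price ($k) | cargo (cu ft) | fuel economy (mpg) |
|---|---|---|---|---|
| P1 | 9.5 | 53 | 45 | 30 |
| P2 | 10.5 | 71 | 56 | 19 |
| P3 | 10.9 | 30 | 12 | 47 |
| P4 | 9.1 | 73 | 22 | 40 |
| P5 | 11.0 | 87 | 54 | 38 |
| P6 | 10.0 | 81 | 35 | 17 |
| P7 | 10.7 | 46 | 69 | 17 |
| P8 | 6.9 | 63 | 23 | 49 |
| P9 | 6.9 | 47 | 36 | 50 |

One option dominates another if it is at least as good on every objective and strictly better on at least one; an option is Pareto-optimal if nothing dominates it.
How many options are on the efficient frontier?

6

P1: not dominated.
P2: not dominated.
P3: not dominated (best price).
P4: dominated by P8 (0-60 6.9≤9.1, price 63≤73, cargo 23≥22, fuel economy 49≥40).
P5: not dominated.
P6: dominated by P1 (0-60 9.5≤10.0, price 53≤81, cargo 45≥35, fuel economy 30≥17).
P7: not dominated (best cargo).
P8: dominated by P9 (0-60 6.9≤6.9, price 47≤63, cargo 36≥23, fuel economy 50≥49).
P9: not dominated (best fuel economy).
Pareto-optimal: P1, P2, P3, P5, P7, P9 → 6.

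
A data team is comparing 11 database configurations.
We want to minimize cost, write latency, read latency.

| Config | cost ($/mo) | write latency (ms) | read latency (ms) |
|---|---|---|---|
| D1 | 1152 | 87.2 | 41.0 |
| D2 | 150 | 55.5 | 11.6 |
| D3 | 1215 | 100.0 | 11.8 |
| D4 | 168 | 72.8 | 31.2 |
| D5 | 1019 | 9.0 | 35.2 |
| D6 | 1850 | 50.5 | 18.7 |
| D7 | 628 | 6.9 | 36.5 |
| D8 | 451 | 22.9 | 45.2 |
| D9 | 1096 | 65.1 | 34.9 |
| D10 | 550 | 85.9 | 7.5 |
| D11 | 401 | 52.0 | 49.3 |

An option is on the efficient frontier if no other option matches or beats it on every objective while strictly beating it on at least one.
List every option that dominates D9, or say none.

D2

D2: cost 150≤1096, write latency 55.5≤65.1, read latency 11.6≤34.9 — dominates D9.
Others (D1, D3, D4, D5, D6, D7, D8, D10, D11) are each worse than D9 on at least one objective.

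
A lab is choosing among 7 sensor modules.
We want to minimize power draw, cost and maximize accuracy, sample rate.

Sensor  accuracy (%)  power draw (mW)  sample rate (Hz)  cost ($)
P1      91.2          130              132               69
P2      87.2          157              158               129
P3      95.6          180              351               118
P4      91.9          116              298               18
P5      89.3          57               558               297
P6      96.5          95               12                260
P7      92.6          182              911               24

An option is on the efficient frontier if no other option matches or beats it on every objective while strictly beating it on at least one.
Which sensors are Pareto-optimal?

P3, P4, P5, P6, P7

P1: dominated by P4 (accuracy 91.9≥91.2, power draw 116≤130, sample rate 298≥132, cost 18≤69).
P2: dominated by P4 (accuracy 91.9≥87.2, power draw 116≤157, sample rate 298≥158, cost 18≤129).
P3: not dominated.
P4: not dominated (best cost).
P5: not dominated (best power draw).
P6: not dominated (best accuracy).
P7: not dominated (best sample rate).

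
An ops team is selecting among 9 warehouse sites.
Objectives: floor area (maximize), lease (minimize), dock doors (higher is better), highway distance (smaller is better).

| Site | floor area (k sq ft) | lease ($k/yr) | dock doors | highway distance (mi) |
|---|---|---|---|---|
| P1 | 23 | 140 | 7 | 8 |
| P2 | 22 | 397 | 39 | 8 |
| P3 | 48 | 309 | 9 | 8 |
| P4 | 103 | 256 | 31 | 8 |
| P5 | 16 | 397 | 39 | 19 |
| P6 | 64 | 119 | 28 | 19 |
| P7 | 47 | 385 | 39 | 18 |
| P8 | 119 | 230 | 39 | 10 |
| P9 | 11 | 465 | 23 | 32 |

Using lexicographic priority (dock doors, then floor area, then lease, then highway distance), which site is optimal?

First maximize dock doors: best is 39, kept {P2, P5, P7, P8}.
Then maximize floor area: best is 119, kept {P8}.

P8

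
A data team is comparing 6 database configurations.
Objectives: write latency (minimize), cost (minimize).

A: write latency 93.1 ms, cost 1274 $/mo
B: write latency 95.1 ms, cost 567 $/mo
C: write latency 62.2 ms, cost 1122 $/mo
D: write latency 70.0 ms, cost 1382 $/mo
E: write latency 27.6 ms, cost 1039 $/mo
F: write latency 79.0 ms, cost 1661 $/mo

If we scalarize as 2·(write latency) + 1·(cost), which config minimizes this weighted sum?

B

A: 2·93.1 + 1·1274 = 1460.2
B: 2·95.1 + 1·567 = 757.2
C: 2·62.2 + 1·1122 = 1246.4
D: 2·70.0 + 1·1382 = 1522.0
E: 2·27.6 + 1·1039 = 1094.2
F: 2·79.0 + 1·1661 = 1819.0
Lowest: B at 757.2.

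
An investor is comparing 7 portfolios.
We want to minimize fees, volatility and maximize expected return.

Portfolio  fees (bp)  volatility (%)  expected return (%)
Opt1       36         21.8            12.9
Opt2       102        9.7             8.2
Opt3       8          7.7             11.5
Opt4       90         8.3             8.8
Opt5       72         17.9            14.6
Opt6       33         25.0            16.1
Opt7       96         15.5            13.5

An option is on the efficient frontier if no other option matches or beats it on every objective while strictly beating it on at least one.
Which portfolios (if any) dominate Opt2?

Opt3, Opt4

Opt3: fees 8≤102, volatility 7.7≤9.7, expected return 11.5≥8.2 — dominates Opt2.
Opt4: fees 90≤102, volatility 8.3≤9.7, expected return 8.8≥8.2 — dominates Opt2.
Others (Opt1, Opt5, Opt6, Opt7) are each worse than Opt2 on at least one objective.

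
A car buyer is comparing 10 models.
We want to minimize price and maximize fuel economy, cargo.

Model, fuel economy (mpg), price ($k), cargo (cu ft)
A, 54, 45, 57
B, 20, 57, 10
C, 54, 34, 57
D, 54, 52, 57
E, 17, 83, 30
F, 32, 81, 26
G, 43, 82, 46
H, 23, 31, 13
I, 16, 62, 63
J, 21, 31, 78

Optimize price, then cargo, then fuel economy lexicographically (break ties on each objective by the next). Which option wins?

First minimize price: best is 31, kept {H, J}.
Then maximize cargo: best is 78, kept {J}.

J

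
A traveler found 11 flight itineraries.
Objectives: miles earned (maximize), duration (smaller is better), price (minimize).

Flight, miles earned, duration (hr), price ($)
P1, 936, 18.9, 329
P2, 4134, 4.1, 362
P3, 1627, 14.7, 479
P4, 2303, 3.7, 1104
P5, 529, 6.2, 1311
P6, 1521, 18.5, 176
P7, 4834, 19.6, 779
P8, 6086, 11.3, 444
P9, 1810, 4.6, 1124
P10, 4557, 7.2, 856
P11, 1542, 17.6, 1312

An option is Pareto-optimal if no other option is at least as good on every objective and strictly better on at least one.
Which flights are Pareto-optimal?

P2, P4, P6, P8, P10

P1: dominated by P6 (miles earned 1521≥936, duration 18.5≤18.9, price 176≤329).
P2: not dominated.
P3: dominated by P2 (miles earned 4134≥1627, duration 4.1≤14.7, price 362≤479).
P4: not dominated (best duration).
P5: dominated by P2 (miles earned 4134≥529, duration 4.1≤6.2, price 362≤1311).
P6: not dominated (best price).
P7: dominated by P8 (miles earned 6086≥4834, duration 11.3≤19.6, price 444≤779).
P8: not dominated (best miles earned).
P9: dominated by P2 (miles earned 4134≥1810, duration 4.1≤4.6, price 362≤1124).
P10: not dominated.
P11: dominated by P2 (miles earned 4134≥1542, duration 4.1≤17.6, price 362≤1312).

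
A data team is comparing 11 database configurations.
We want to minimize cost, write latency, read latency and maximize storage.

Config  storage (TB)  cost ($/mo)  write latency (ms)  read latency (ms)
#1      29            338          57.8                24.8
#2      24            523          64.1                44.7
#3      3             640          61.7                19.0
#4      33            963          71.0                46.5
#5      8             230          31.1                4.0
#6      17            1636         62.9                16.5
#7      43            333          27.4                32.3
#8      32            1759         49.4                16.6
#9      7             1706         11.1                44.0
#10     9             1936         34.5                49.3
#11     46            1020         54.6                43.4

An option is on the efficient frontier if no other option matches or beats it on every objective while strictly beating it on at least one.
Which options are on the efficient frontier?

#1, #5, #6, #7, #8, #9, #11

#1: not dominated.
#2: dominated by #1 (storage 29≥24, cost 338≤523, write latency 57.8≤64.1, read latency 24.8≤44.7).
#3: dominated by #5 (storage 8≥3, cost 230≤640, write latency 31.1≤61.7, read latency 4.0≤19.0).
#4: dominated by #7 (storage 43≥33, cost 333≤963, write latency 27.4≤71.0, read latency 32.3≤46.5).
#5: not dominated (best cost).
#6: not dominated.
#7: not dominated.
#8: not dominated.
#9: not dominated (best write latency).
#10: dominated by #7 (storage 43≥9, cost 333≤1936, write latency 27.4≤34.5, read latency 32.3≤49.3).
#11: not dominated (best storage).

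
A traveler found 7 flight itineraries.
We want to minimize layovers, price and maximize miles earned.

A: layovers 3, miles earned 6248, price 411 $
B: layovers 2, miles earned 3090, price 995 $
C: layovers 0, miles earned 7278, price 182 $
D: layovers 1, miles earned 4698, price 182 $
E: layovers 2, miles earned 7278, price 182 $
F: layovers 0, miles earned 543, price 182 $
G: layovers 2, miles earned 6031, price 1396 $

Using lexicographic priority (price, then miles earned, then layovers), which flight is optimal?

First minimize price: best is 182, kept {C, D, E, F}.
Then maximize miles earned: best is 7278, kept {C, E}.
Then minimize layovers: best is 0, kept {C}.

C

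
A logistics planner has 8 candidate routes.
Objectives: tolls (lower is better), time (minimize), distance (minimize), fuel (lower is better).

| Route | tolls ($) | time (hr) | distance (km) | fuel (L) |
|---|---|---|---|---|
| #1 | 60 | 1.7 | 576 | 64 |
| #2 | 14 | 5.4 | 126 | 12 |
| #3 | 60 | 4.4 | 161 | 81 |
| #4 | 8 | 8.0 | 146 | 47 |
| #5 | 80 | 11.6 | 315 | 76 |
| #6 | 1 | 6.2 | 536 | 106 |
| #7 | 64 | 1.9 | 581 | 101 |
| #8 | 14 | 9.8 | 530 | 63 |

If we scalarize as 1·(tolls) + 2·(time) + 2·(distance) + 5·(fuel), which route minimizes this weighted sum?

#1: 1·60 + 2·1.7 + 2·576 + 5·64 = 1535.4
#2: 1·14 + 2·5.4 + 2·126 + 5·12 = 336.8
#3: 1·60 + 2·4.4 + 2·161 + 5·81 = 795.8
#4: 1·8 + 2·8.0 + 2·146 + 5·47 = 551.0
#5: 1·80 + 2·11.6 + 2·315 + 5·76 = 1113.2
#6: 1·1 + 2·6.2 + 2·536 + 5·106 = 1615.4
#7: 1·64 + 2·1.9 + 2·581 + 5·101 = 1734.8
#8: 1·14 + 2·9.8 + 2·530 + 5·63 = 1408.6
Lowest: #2 at 336.8.

#2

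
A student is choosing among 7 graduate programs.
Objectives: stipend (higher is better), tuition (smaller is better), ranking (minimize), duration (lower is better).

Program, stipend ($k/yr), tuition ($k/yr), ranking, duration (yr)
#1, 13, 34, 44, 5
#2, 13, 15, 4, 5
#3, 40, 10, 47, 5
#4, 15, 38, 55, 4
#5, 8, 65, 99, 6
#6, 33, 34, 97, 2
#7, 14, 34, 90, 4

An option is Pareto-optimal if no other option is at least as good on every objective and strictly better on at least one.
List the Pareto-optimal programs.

#1: dominated by #2 (stipend 13≥13, tuition 15≤34, ranking 4≤44, duration 5≤5).
#2: not dominated (best ranking).
#3: not dominated (best stipend).
#4: not dominated.
#5: dominated by #1 (stipend 13≥8, tuition 34≤65, ranking 44≤99, duration 5≤6).
#6: not dominated (best duration).
#7: not dominated.

#2, #3, #4, #6, #7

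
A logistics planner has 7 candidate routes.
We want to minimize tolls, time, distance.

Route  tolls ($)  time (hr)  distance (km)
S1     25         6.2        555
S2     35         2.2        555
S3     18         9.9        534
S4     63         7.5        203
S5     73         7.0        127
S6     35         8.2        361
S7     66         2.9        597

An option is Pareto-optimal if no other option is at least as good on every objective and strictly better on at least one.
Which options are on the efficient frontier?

S1, S2, S3, S4, S5, S6

S1: not dominated.
S2: not dominated (best time).
S3: not dominated (best tolls).
S4: not dominated.
S5: not dominated (best distance).
S6: not dominated.
S7: dominated by S2 (tolls 35≤66, time 2.2≤2.9, distance 555≤597).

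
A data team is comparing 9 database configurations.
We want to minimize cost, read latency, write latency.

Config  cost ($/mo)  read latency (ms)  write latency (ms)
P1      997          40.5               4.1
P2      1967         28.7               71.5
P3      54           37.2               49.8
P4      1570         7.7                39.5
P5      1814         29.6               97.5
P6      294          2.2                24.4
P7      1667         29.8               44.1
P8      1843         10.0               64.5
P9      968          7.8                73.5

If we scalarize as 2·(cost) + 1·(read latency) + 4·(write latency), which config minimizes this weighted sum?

P3

P1: 2·997 + 1·40.5 + 4·4.1 = 2050.9
P2: 2·1967 + 1·28.7 + 4·71.5 = 4248.7
P3: 2·54 + 1·37.2 + 4·49.8 = 344.4
P4: 2·1570 + 1·7.7 + 4·39.5 = 3305.7
P5: 2·1814 + 1·29.6 + 4·97.5 = 4047.6
P6: 2·294 + 1·2.2 + 4·24.4 = 687.8
P7: 2·1667 + 1·29.8 + 4·44.1 = 3540.2
P8: 2·1843 + 1·10.0 + 4·64.5 = 3954.0
P9: 2·968 + 1·7.8 + 4·73.5 = 2237.8
Lowest: P3 at 344.4.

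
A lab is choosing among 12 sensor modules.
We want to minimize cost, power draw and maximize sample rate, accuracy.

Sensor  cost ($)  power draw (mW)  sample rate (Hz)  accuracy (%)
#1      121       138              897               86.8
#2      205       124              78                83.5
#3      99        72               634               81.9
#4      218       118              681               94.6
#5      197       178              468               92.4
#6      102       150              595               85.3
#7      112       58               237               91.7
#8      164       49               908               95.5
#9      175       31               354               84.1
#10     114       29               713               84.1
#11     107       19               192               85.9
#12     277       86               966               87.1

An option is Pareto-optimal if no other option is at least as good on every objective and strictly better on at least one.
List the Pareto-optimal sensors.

#1, #3, #6, #7, #8, #10, #11, #12

#1: not dominated.
#2: dominated by #7 (cost 112≤205, power draw 58≤124, sample rate 237≥78, accuracy 91.7≥83.5).
#3: not dominated (best cost).
#4: dominated by #8 (cost 164≤218, power draw 49≤118, sample rate 908≥681, accuracy 95.5≥94.6).
#5: dominated by #8 (cost 164≤197, power draw 49≤178, sample rate 908≥468, accuracy 95.5≥92.4).
#6: not dominated.
#7: not dominated.
#8: not dominated (best accuracy).
#9: dominated by #10 (cost 114≤175, power draw 29≤31, sample rate 713≥354, accuracy 84.1≥84.1).
#10: not dominated.
#11: not dominated (best power draw).
#12: not dominated (best sample rate).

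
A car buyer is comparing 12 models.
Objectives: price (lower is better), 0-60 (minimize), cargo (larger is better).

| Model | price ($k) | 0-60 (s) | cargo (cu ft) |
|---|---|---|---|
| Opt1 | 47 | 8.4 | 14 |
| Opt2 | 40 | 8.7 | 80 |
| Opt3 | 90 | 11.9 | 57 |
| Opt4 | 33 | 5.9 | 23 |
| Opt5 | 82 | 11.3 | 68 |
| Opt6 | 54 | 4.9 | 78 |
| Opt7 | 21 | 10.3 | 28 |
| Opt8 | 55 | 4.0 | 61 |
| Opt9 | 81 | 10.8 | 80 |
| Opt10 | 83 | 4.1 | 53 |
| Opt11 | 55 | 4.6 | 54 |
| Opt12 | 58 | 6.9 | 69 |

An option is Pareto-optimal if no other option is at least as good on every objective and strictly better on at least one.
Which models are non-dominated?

Opt2, Opt4, Opt6, Opt7, Opt8

Opt1: dominated by Opt4 (price 33≤47, 0-60 5.9≤8.4, cargo 23≥14).
Opt2: not dominated.
Opt3: dominated by Opt2 (price 40≤90, 0-60 8.7≤11.9, cargo 80≥57).
Opt4: not dominated.
Opt5: dominated by Opt2 (price 40≤82, 0-60 8.7≤11.3, cargo 80≥68).
Opt6: not dominated.
Opt7: not dominated (best price).
Opt8: not dominated (best 0-60).
Opt9: dominated by Opt2 (price 40≤81, 0-60 8.7≤10.8, cargo 80≥80).
Opt10: dominated by Opt8 (price 55≤83, 0-60 4.0≤4.1, cargo 61≥53).
Opt11: dominated by Opt8 (price 55≤55, 0-60 4.0≤4.6, cargo 61≥54).
Opt12: dominated by Opt6 (price 54≤58, 0-60 4.9≤6.9, cargo 78≥69).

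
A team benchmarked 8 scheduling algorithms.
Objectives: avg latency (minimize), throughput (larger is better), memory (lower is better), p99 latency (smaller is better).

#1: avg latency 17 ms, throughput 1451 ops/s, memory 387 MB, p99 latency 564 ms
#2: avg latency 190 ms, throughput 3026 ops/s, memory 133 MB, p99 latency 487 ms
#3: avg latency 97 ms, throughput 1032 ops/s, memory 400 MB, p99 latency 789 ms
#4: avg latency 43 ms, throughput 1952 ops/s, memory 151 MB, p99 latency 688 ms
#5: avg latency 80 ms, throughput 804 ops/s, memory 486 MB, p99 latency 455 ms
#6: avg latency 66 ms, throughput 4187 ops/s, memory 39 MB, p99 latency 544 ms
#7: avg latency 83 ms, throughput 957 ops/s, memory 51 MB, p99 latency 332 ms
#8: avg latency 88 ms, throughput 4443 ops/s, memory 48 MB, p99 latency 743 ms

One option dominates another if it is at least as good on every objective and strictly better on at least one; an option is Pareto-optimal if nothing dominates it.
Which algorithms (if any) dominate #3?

#1, #4, #6, #8

#1: avg latency 17≤97, throughput 1451≥1032, memory 387≤400, p99 latency 564≤789 — dominates #3.
#4: avg latency 43≤97, throughput 1952≥1032, memory 151≤400, p99 latency 688≤789 — dominates #3.
#6: avg latency 66≤97, throughput 4187≥1032, memory 39≤400, p99 latency 544≤789 — dominates #3.
#8: avg latency 88≤97, throughput 4443≥1032, memory 48≤400, p99 latency 743≤789 — dominates #3.
Others (#2, #5, #7) are each worse than #3 on at least one objective.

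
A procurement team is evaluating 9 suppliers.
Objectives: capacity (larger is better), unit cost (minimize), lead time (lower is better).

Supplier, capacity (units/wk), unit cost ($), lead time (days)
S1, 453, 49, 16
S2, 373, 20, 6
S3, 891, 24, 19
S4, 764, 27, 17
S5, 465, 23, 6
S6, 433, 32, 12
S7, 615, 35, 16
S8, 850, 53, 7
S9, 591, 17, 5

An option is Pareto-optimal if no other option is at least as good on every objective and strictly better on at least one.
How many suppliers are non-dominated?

5

S1: dominated by S5 (capacity 465≥453, unit cost 23≤49, lead time 6≤16).
S2: dominated by S9 (capacity 591≥373, unit cost 17≤20, lead time 5≤6).
S3: not dominated (best capacity).
S4: not dominated.
S5: dominated by S9 (capacity 591≥465, unit cost 17≤23, lead time 5≤6).
S6: dominated by S5 (capacity 465≥433, unit cost 23≤32, lead time 6≤12).
S7: not dominated.
S8: not dominated.
S9: not dominated (best unit cost).
Pareto-optimal: S3, S4, S7, S8, S9 → 5.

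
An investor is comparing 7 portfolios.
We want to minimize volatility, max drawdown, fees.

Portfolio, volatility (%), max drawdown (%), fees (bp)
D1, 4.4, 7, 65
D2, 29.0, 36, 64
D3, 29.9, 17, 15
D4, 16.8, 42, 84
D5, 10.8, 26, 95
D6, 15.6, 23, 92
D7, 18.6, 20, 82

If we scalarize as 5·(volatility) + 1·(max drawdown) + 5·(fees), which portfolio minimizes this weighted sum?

D3

D1: 5·4.4 + 1·7 + 5·65 = 354.0
D2: 5·29.0 + 1·36 + 5·64 = 501.0
D3: 5·29.9 + 1·17 + 5·15 = 241.5
D4: 5·16.8 + 1·42 + 5·84 = 546.0
D5: 5·10.8 + 1·26 + 5·95 = 555.0
D6: 5·15.6 + 1·23 + 5·92 = 561.0
D7: 5·18.6 + 1·20 + 5·82 = 523.0
Lowest: D3 at 241.5.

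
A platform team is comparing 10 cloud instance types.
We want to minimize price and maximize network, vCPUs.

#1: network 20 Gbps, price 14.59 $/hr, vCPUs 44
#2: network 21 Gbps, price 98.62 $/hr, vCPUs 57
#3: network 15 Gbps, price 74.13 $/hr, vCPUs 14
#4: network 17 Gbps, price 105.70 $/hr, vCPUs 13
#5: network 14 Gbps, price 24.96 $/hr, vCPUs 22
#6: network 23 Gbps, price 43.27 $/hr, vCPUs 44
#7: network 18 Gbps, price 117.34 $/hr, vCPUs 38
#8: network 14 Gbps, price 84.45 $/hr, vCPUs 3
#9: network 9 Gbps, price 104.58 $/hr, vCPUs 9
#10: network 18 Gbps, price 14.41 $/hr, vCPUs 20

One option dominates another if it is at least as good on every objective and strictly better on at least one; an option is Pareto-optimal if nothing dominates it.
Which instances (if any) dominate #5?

#1

#1: network 20≥14, price 14.59≤24.96, vCPUs 44≥22 — dominates #5.
Others (#2, #3, #4, #6, #7, #8, #9, #10) are each worse than #5 on at least one objective.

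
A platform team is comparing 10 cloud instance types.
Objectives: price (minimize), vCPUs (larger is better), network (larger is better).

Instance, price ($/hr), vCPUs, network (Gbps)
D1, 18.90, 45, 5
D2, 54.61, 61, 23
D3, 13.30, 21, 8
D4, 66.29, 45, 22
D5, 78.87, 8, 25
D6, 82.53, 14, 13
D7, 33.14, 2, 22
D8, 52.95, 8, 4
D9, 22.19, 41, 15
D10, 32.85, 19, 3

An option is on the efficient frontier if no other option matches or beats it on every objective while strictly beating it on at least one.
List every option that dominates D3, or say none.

D1: worse on price (18.90 vs 13.30).
D2: worse on price (54.61 vs 13.30).
D4: worse on price (66.29 vs 13.30).
D5: worse on price (78.87 vs 13.30).
D6: worse on price (82.53 vs 13.30).
D7: worse on price (33.14 vs 13.30).
D8: worse on price (52.95 vs 13.30).
D9: worse on price (22.19 vs 13.30).
D10: worse on price (32.85 vs 13.30).
No option dominates D3.

none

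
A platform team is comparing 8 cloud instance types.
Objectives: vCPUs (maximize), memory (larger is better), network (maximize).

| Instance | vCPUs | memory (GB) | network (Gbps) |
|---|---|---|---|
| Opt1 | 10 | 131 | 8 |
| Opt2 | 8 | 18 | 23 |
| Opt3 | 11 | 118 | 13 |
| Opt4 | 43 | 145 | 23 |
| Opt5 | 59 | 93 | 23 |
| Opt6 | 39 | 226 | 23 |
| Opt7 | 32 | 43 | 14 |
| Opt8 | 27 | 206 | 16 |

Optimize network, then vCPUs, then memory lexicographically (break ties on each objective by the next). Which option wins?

Opt5

First maximize network: best is 23, kept {Opt2, Opt4, Opt5, Opt6}.
Then maximize vCPUs: best is 59, kept {Opt5}.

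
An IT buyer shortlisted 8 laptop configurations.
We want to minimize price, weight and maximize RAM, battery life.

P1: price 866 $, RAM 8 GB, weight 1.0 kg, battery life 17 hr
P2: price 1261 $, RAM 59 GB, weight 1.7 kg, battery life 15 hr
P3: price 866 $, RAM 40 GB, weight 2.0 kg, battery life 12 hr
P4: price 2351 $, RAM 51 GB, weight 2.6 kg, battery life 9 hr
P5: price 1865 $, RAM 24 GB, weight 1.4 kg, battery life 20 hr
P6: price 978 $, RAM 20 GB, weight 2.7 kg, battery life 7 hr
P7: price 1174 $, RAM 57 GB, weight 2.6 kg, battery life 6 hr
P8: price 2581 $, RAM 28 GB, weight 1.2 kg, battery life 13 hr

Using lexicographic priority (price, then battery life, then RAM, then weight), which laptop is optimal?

P1

First minimize price: best is 866, kept {P1, P3}.
Then maximize battery life: best is 17, kept {P1}.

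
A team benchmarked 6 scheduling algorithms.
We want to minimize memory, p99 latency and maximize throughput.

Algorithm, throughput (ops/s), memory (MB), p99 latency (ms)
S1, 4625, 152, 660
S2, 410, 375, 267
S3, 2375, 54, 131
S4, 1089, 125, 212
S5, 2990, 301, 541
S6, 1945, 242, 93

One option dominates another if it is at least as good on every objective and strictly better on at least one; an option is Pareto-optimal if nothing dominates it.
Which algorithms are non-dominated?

S1: not dominated (best throughput).
S2: dominated by S3 (throughput 2375≥410, memory 54≤375, p99 latency 131≤267).
S3: not dominated (best memory).
S4: dominated by S3 (throughput 2375≥1089, memory 54≤125, p99 latency 131≤212).
S5: not dominated.
S6: not dominated (best p99 latency).

S1, S3, S5, S6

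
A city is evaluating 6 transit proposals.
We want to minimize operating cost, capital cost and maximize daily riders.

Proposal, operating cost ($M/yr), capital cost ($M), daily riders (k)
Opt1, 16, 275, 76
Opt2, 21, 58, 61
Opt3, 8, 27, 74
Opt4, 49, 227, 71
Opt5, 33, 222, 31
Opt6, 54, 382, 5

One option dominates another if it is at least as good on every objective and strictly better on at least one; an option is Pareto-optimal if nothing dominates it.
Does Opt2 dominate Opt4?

Opt2 vs Opt4: Opt2 is worse on daily riders (61 vs 71), so it does not dominate Opt4.

No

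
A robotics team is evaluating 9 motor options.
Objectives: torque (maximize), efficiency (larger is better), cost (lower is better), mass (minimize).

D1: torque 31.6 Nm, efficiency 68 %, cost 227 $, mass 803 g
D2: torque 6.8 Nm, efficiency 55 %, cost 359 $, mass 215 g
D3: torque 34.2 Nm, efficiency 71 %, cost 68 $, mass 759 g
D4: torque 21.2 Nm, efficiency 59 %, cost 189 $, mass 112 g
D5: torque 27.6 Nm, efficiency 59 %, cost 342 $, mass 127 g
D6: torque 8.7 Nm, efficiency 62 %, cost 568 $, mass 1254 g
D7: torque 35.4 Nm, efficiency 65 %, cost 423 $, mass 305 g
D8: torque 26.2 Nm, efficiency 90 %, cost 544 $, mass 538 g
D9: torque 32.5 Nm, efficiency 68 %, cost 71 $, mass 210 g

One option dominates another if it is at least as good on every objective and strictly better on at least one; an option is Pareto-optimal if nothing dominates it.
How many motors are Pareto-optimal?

6

D1: dominated by D3 (torque 34.2≥31.6, efficiency 71≥68, cost 68≤227, mass 759≤803).
D2: dominated by D4 (torque 21.2≥6.8, efficiency 59≥55, cost 189≤359, mass 112≤215).
D3: not dominated (best cost).
D4: not dominated (best mass).
D5: not dominated.
D6: dominated by D1 (torque 31.6≥8.7, efficiency 68≥62, cost 227≤568, mass 803≤1254).
D7: not dominated (best torque).
D8: not dominated (best efficiency).
D9: not dominated.
Pareto-optimal: D3, D4, D5, D7, D8, D9 → 6.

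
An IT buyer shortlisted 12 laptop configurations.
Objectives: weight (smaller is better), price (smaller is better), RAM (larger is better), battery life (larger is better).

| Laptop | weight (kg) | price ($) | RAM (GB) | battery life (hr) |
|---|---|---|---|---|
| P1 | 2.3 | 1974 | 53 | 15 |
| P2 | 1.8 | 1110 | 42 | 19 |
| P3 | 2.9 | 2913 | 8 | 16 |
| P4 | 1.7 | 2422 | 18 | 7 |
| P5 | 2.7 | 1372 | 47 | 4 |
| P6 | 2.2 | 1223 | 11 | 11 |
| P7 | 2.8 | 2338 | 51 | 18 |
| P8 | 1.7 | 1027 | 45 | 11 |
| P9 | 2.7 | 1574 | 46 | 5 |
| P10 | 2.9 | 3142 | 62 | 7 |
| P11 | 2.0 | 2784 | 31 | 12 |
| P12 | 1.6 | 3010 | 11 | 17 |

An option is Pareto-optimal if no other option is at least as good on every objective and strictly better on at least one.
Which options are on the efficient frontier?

P1, P2, P5, P7, P8, P9, P10, P12

P1: not dominated.
P2: not dominated (best battery life).
P3: dominated by P2 (weight 1.8≤2.9, price 1110≤2913, RAM 42≥8, battery life 19≥16).
P4: dominated by P8 (weight 1.7≤1.7, price 1027≤2422, RAM 45≥18, battery life 11≥7).
P5: not dominated.
P6: dominated by P2 (weight 1.8≤2.2, price 1110≤1223, RAM 42≥11, battery life 19≥11).
P7: not dominated.
P8: not dominated (best price).
P9: not dominated.
P10: not dominated (best RAM).
P11: dominated by P2 (weight 1.8≤2.0, price 1110≤2784, RAM 42≥31, battery life 19≥12).
P12: not dominated (best weight).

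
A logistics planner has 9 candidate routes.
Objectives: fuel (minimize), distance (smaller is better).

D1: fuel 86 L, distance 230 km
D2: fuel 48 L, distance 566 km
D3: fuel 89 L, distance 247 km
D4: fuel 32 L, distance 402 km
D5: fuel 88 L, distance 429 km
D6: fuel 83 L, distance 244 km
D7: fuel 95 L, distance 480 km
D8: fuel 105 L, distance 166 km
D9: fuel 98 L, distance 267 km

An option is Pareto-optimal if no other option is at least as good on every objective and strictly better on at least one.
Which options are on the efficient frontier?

D1, D4, D6, D8

D1: not dominated.
D2: dominated by D4 (fuel 32≤48, distance 402≤566).
D3: dominated by D1 (fuel 86≤89, distance 230≤247).
D4: not dominated (best fuel).
D5: dominated by D1 (fuel 86≤88, distance 230≤429).
D6: not dominated.
D7: dominated by D1 (fuel 86≤95, distance 230≤480).
D8: not dominated (best distance).
D9: dominated by D1 (fuel 86≤98, distance 230≤267).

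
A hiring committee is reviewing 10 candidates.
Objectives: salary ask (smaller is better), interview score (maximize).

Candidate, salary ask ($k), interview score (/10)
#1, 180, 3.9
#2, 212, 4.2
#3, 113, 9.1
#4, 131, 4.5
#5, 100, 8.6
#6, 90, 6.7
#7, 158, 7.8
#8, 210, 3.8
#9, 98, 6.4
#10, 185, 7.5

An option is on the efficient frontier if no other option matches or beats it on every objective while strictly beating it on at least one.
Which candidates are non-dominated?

#3, #5, #6

#1: dominated by #3 (salary ask 113≤180, interview score 9.1≥3.9).
#2: dominated by #3 (salary ask 113≤212, interview score 9.1≥4.2).
#3: not dominated (best interview score).
#4: dominated by #3 (salary ask 113≤131, interview score 9.1≥4.5).
#5: not dominated.
#6: not dominated (best salary ask).
#7: dominated by #3 (salary ask 113≤158, interview score 9.1≥7.8).
#8: dominated by #1 (salary ask 180≤210, interview score 3.9≥3.8).
#9: dominated by #6 (salary ask 90≤98, interview score 6.7≥6.4).
#10: dominated by #3 (salary ask 113≤185, interview score 9.1≥7.5).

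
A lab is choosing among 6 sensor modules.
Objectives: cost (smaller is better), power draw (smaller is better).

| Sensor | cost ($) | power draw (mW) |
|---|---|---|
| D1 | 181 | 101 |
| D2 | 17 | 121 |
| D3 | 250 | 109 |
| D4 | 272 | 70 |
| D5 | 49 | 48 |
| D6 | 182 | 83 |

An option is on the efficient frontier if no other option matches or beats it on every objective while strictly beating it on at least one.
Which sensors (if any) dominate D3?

D1, D5, D6

D1: cost 181≤250, power draw 101≤109 — dominates D3.
D5: cost 49≤250, power draw 48≤109 — dominates D3.
D6: cost 182≤250, power draw 83≤109 — dominates D3.
Others (D2, D4) are each worse than D3 on at least one objective.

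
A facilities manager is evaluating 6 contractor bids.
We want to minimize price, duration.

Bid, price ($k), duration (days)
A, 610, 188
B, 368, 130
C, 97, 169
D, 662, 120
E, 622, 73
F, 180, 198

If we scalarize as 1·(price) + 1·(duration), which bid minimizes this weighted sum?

A: 1·610 + 1·188 = 798
B: 1·368 + 1·130 = 498
C: 1·97 + 1·169 = 266
D: 1·662 + 1·120 = 782
E: 1·622 + 1·73 = 695
F: 1·180 + 1·198 = 378
Lowest: C at 266.

C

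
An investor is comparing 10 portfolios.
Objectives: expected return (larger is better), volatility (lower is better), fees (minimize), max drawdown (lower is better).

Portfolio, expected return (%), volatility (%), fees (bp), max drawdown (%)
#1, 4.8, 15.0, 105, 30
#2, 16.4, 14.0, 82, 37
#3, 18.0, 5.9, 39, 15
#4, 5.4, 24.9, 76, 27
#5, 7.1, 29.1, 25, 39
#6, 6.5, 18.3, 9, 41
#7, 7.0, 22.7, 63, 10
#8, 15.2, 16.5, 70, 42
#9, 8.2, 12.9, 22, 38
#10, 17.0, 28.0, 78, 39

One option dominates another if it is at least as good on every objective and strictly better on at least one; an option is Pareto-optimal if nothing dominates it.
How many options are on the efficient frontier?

4

#1: dominated by #3 (expected return 18.0≥4.8, volatility 5.9≤15.0, fees 39≤105, max drawdown 15≤30).
#2: dominated by #3 (expected return 18.0≥16.4, volatility 5.9≤14.0, fees 39≤82, max drawdown 15≤37).
#3: not dominated (best expected return).
#4: dominated by #3 (expected return 18.0≥5.4, volatility 5.9≤24.9, fees 39≤76, max drawdown 15≤27).
#5: dominated by #9 (expected return 8.2≥7.1, volatility 12.9≤29.1, fees 22≤25, max drawdown 38≤39).
#6: not dominated (best fees).
#7: not dominated (best max drawdown).
#8: dominated by #3 (expected return 18.0≥15.2, volatility 5.9≤16.5, fees 39≤70, max drawdown 15≤42).
#9: not dominated.
#10: dominated by #3 (expected return 18.0≥17.0, volatility 5.9≤28.0, fees 39≤78, max drawdown 15≤39).
Pareto-optimal: #3, #6, #7, #9 → 4.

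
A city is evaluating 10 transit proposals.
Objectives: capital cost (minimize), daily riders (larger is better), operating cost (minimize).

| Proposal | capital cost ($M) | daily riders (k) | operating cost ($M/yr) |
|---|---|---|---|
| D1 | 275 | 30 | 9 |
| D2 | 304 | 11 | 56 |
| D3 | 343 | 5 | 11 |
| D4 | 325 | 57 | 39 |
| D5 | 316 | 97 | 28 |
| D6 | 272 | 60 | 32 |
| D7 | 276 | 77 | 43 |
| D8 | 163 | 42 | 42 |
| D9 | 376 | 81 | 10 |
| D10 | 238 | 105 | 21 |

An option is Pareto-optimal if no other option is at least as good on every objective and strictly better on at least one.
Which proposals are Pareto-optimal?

D1, D8, D9, D10

D1: not dominated (best operating cost).
D2: dominated by D1 (capital cost 275≤304, daily riders 30≥11, operating cost 9≤56).
D3: dominated by D1 (capital cost 275≤343, daily riders 30≥5, operating cost 9≤11).
D4: dominated by D5 (capital cost 316≤325, daily riders 97≥57, operating cost 28≤39).
D5: dominated by D10 (capital cost 238≤316, daily riders 105≥97, operating cost 21≤28).
D6: dominated by D10 (capital cost 238≤272, daily riders 105≥60, operating cost 21≤32).
D7: dominated by D10 (capital cost 238≤276, daily riders 105≥77, operating cost 21≤43).
D8: not dominated (best capital cost).
D9: not dominated.
D10: not dominated (best daily riders).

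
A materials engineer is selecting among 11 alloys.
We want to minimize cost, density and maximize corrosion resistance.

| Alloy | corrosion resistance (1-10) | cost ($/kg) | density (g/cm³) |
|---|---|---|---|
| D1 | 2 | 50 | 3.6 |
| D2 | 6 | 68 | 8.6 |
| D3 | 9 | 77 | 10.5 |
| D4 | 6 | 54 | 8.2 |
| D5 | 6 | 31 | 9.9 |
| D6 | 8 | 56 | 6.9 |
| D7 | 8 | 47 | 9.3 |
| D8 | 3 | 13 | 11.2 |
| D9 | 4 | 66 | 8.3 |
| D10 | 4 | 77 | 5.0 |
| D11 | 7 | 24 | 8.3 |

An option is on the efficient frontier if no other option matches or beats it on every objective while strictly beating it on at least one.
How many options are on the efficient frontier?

8

D1: not dominated (best density).
D2: dominated by D4 (corrosion resistance 6≥6, cost 54≤68, density 8.2≤8.6).
D3: not dominated (best corrosion resistance).
D4: not dominated.
D5: dominated by D11 (corrosion resistance 7≥6, cost 24≤31, density 8.3≤9.9).
D6: not dominated.
D7: not dominated.
D8: not dominated (best cost).
D9: dominated by D4 (corrosion resistance 6≥4, cost 54≤66, density 8.2≤8.3).
D10: not dominated.
D11: not dominated.
Pareto-optimal: D1, D3, D4, D6, D7, D8, D10, D11 → 8.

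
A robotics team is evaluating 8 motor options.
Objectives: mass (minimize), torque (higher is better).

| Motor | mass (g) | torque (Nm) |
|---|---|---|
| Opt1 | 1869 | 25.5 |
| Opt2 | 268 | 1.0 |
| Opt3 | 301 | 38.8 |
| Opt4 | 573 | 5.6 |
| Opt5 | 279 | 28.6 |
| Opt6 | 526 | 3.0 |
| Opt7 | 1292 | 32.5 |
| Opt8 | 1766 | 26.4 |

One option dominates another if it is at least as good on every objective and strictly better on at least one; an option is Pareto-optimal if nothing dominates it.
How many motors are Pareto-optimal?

Opt1: dominated by Opt3 (mass 301≤1869, torque 38.8≥25.5).
Opt2: not dominated (best mass).
Opt3: not dominated (best torque).
Opt4: dominated by Opt3 (mass 301≤573, torque 38.8≥5.6).
Opt5: not dominated.
Opt6: dominated by Opt3 (mass 301≤526, torque 38.8≥3.0).
Opt7: dominated by Opt3 (mass 301≤1292, torque 38.8≥32.5).
Opt8: dominated by Opt3 (mass 301≤1766, torque 38.8≥26.4).
Pareto-optimal: Opt2, Opt3, Opt5 → 3.

3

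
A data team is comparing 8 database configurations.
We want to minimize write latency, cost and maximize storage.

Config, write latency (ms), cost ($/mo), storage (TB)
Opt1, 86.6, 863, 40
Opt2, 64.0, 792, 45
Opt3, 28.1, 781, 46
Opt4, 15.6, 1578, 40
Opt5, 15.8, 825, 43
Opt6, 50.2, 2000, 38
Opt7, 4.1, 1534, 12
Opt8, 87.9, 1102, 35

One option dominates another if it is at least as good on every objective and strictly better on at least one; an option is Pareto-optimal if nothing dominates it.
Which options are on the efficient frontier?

Opt3, Opt4, Opt5, Opt7

Opt1: dominated by Opt2 (write latency 64.0≤86.6, cost 792≤863, storage 45≥40).
Opt2: dominated by Opt3 (write latency 28.1≤64.0, cost 781≤792, storage 46≥45).
Opt3: not dominated (best cost).
Opt4: not dominated.
Opt5: not dominated.
Opt6: dominated by Opt3 (write latency 28.1≤50.2, cost 781≤2000, storage 46≥38).
Opt7: not dominated (best write latency).
Opt8: dominated by Opt1 (write latency 86.6≤87.9, cost 863≤1102, storage 40≥35).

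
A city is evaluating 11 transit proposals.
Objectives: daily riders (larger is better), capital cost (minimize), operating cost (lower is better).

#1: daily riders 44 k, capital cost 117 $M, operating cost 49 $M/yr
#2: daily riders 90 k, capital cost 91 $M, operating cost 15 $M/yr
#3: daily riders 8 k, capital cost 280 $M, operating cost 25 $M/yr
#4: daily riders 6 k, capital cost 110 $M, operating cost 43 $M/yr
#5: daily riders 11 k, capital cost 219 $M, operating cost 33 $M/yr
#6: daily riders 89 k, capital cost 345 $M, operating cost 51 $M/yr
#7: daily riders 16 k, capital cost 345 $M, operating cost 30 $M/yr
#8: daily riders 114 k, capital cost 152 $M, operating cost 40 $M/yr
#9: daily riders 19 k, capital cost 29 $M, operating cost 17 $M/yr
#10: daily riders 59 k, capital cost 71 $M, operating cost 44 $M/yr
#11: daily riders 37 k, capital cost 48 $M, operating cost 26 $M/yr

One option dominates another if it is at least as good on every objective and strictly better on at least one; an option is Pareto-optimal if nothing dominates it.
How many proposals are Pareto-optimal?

5

#1: dominated by #2 (daily riders 90≥44, capital cost 91≤117, operating cost 15≤49).
#2: not dominated (best operating cost).
#3: dominated by #2 (daily riders 90≥8, capital cost 91≤280, operating cost 15≤25).
#4: dominated by #2 (daily riders 90≥6, capital cost 91≤110, operating cost 15≤43).
#5: dominated by #2 (daily riders 90≥11, capital cost 91≤219, operating cost 15≤33).
#6: dominated by #2 (daily riders 90≥89, capital cost 91≤345, operating cost 15≤51).
#7: dominated by #2 (daily riders 90≥16, capital cost 91≤345, operating cost 15≤30).
#8: not dominated (best daily riders).
#9: not dominated (best capital cost).
#10: not dominated.
#11: not dominated.
Pareto-optimal: #2, #8, #9, #10, #11 → 5.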